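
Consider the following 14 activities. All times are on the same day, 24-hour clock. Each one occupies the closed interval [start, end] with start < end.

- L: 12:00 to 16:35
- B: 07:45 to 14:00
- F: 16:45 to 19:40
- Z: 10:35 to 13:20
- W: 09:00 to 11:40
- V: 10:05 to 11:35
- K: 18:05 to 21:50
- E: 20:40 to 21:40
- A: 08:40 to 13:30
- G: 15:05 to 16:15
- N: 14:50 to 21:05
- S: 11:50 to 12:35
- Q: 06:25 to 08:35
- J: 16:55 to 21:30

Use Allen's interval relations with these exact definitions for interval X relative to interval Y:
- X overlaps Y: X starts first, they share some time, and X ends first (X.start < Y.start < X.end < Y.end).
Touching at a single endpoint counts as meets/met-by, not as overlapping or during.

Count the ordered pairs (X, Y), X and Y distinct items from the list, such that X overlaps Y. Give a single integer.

15

Checking all 182 ordered pairs for relation 'overlaps'; matching pairs in alphabetical order:
(A, L): A overlaps L ✓
(B, L): B overlaps L ✓
(F, J): F overlaps J ✓
(F, K): F overlaps K ✓
(J, E): J overlaps E ✓
(J, K): J overlaps K ✓
(L, N): L overlaps N ✓
(N, E): N overlaps E ✓
(N, J): N overlaps J ✓
(N, K): N overlaps K ✓
(Q, B): Q overlaps B ✓
(S, L): S overlaps L ✓
(V, Z): V overlaps Z ✓
(W, Z): W overlaps Z ✓
(Z, L): Z overlaps L ✓
Count: 15.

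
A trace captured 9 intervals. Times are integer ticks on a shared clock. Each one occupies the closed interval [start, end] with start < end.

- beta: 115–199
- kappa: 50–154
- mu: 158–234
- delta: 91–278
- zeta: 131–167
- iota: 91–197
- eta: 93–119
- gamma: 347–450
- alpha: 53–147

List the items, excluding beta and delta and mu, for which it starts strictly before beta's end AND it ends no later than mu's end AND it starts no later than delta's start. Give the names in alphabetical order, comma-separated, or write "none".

alpha, iota, kappa

Conditions: its start is strictly before beta's end (X.start < 199) AND its end is no later than mu's end (X.end <= 234) AND its start is no later than delta's start (X.start <= 91).
alpha: start 53 < 199? ✓; end 147 <= 234? ✓; start 53 <= 91? ✓ → yes.
eta: start 93 < 199? ✓; end 119 <= 234? ✓; start 93 <= 91? ✗ → no.
gamma: start 347 < 199? ✗; end 450 <= 234? ✗; start 347 <= 91? ✗ → no.
iota: start 91 < 199? ✓; end 197 <= 234? ✓; start 91 <= 91? ✓ → yes.
kappa: start 50 < 199? ✓; end 154 <= 234? ✓; start 50 <= 91? ✓ → yes.
zeta: start 131 < 199? ✓; end 167 <= 234? ✓; start 131 <= 91? ✗ → no.
Result: alpha, iota, kappa.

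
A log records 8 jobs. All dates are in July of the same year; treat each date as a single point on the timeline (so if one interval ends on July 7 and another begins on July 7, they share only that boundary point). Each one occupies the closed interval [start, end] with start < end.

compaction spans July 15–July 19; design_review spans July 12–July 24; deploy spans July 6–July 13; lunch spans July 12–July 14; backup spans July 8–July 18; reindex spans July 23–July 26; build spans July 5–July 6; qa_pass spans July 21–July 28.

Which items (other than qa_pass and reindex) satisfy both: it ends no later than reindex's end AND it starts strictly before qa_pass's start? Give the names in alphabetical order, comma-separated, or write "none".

Conditions: its end is no later than reindex's end (X.end <= July 26) AND its start is strictly before qa_pass's start (X.start < July 21).
backup: end July 18 <= July 26? ✓; start July 8 < July 21? ✓ → yes.
build: end July 6 <= July 26? ✓; start July 5 < July 21? ✓ → yes.
compaction: end July 19 <= July 26? ✓; start July 15 < July 21? ✓ → yes.
deploy: end July 13 <= July 26? ✓; start July 6 < July 21? ✓ → yes.
design_review: end July 24 <= July 26? ✓; start July 12 < July 21? ✓ → yes.
lunch: end July 14 <= July 26? ✓; start July 12 < July 21? ✓ → yes.
Result: backup, build, compaction, deploy, design_review, lunch.

backup, build, compaction, deploy, design_review, lunch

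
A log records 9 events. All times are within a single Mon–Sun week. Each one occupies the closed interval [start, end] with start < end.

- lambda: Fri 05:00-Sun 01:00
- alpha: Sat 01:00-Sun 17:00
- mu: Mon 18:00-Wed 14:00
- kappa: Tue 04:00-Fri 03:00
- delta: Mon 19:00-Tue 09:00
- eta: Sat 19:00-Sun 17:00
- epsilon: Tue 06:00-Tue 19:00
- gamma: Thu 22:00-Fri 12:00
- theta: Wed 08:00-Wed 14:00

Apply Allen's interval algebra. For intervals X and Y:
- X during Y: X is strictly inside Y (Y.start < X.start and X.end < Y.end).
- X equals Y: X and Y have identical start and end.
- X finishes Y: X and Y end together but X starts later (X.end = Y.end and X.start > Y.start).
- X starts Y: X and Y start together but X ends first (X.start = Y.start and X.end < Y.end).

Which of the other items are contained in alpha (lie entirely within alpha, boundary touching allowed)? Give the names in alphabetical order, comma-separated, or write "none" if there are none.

Target alpha = [Sat 01:00, Sun 17:00].
delta [Mon 19:00, Tue 09:00] → before → no.
epsilon [Tue 06:00, Tue 19:00] → before → no.
eta [Sat 19:00, Sun 17:00] → finishes → yes.
gamma [Thu 22:00, Fri 12:00] → before → no.
kappa [Tue 04:00, Fri 03:00] → before → no.
lambda [Fri 05:00, Sun 01:00] → overlaps → no.
mu [Mon 18:00, Wed 14:00] → before → no.
theta [Wed 08:00, Wed 14:00] → before → no.
Result: eta.

eta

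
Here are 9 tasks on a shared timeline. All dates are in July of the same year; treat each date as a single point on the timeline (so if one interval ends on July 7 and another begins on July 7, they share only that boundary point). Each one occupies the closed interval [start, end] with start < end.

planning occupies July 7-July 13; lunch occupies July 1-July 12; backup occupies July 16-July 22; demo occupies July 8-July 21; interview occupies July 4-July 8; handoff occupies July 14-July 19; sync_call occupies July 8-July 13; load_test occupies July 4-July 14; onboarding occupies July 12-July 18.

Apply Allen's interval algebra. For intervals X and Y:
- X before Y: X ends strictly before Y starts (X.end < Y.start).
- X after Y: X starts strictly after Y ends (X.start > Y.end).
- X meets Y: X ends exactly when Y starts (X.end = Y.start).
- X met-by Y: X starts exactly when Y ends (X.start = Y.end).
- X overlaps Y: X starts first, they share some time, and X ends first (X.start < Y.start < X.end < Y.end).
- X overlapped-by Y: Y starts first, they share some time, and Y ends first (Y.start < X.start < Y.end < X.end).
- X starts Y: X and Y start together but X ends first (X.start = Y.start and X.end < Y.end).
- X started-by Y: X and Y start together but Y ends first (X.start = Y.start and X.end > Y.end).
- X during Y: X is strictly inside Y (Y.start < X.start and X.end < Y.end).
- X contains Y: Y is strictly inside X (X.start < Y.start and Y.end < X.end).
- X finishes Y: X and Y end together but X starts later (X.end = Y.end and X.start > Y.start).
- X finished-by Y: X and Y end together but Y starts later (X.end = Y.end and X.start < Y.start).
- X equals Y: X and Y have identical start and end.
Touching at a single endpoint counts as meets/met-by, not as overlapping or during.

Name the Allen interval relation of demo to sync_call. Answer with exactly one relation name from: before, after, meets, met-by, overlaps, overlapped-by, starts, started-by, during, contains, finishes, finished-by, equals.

demo = [July 8, July 21]; sync_call = [July 8, July 13].
Compare endpoints: demo.start = sync_call.start, demo.start < sync_call.end, demo.end > sync_call.start, demo.end > sync_call.end.
That pattern is 'started-by'.

started-by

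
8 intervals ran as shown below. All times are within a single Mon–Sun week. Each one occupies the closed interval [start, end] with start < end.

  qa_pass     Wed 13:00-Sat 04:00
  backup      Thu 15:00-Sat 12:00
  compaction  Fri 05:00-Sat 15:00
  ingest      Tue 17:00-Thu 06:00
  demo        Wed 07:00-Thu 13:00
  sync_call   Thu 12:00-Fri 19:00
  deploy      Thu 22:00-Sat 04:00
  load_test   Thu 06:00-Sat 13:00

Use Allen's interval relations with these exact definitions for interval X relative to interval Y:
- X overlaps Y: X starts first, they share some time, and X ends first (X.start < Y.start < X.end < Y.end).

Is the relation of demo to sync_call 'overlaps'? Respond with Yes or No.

Yes

demo = [Wed 07:00, Thu 13:00], sync_call = [Thu 12:00, Fri 19:00].
Actual relation of demo to sync_call: overlaps.
Asked whether 'overlaps' holds → Yes.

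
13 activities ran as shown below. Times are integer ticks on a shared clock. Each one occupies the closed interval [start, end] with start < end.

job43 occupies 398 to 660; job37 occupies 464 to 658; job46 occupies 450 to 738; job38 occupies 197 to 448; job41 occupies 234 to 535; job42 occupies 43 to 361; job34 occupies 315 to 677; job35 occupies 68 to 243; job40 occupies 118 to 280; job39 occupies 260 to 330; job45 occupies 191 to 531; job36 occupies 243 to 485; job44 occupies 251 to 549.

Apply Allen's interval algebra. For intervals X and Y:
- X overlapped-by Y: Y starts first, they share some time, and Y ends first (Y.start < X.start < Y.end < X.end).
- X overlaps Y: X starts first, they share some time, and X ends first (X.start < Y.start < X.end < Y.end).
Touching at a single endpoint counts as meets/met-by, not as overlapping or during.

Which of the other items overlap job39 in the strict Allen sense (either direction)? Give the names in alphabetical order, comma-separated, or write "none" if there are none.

Target job39 = [260, 330].
job34 [315, 677] → overlapped-by → yes.
job35 [68, 243] → before → no.
job36 [243, 485] → contains → no.
job37 [464, 658] → after → no.
job38 [197, 448] → contains → no.
job40 [118, 280] → overlaps → yes.
job41 [234, 535] → contains → no.
job42 [43, 361] → contains → no.
job43 [398, 660] → after → no.
job44 [251, 549] → contains → no.
job45 [191, 531] → contains → no.
job46 [450, 738] → after → no.
Result: job34, job40.

job34, job40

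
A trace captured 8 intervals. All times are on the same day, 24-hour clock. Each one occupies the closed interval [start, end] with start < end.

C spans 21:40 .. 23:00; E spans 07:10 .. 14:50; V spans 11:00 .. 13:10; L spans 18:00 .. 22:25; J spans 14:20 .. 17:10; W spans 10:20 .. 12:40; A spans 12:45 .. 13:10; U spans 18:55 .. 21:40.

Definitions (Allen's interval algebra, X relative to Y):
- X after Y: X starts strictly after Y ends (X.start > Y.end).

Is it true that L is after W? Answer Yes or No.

Yes

L = [18:00, 22:25], W = [10:20, 12:40].
Actual relation of L to W: after.
Asked whether 'after' holds → Yes.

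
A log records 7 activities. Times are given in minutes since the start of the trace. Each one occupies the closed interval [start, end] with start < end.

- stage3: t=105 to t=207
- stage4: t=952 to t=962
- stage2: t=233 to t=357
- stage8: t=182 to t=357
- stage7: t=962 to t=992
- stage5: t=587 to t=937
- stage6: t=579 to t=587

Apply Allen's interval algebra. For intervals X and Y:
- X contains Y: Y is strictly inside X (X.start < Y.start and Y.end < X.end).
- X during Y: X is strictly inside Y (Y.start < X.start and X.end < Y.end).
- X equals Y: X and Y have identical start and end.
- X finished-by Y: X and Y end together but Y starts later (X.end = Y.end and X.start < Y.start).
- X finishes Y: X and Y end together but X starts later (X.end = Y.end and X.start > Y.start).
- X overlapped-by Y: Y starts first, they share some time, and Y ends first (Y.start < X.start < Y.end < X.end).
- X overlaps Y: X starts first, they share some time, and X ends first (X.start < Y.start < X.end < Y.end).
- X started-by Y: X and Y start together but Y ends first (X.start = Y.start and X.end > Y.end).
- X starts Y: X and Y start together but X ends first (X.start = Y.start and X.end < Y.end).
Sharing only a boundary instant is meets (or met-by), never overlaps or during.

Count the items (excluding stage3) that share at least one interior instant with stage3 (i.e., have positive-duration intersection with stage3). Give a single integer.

Target stage3 = [t=105, t=207].
stage2 [t=233, t=357] → after → no.
stage4 [t=952, t=962] → after → no.
stage5 [t=587, t=937] → after → no.
stage6 [t=579, t=587] → after → no.
stage7 [t=962, t=992] → after → no.
stage8 [t=182, t=357] → overlapped-by → counts.
Total: 1.

1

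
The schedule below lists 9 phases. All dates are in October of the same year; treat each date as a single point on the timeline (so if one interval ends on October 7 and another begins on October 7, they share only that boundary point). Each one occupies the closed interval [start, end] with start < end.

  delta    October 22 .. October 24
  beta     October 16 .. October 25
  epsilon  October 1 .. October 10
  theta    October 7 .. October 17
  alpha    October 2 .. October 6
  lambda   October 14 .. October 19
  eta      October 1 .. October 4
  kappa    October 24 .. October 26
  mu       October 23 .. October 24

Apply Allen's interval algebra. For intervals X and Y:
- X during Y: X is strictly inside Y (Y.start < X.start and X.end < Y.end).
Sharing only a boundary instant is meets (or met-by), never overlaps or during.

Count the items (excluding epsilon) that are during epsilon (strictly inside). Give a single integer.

Target epsilon = [October 1, October 10].
alpha [October 2, October 6] → during → counts.
beta [October 16, October 25] → after → no.
delta [October 22, October 24] → after → no.
eta [October 1, October 4] → starts → no.
kappa [October 24, October 26] → after → no.
lambda [October 14, October 19] → after → no.
mu [October 23, October 24] → after → no.
theta [October 7, October 17] → overlapped-by → no.
Total: 1.

1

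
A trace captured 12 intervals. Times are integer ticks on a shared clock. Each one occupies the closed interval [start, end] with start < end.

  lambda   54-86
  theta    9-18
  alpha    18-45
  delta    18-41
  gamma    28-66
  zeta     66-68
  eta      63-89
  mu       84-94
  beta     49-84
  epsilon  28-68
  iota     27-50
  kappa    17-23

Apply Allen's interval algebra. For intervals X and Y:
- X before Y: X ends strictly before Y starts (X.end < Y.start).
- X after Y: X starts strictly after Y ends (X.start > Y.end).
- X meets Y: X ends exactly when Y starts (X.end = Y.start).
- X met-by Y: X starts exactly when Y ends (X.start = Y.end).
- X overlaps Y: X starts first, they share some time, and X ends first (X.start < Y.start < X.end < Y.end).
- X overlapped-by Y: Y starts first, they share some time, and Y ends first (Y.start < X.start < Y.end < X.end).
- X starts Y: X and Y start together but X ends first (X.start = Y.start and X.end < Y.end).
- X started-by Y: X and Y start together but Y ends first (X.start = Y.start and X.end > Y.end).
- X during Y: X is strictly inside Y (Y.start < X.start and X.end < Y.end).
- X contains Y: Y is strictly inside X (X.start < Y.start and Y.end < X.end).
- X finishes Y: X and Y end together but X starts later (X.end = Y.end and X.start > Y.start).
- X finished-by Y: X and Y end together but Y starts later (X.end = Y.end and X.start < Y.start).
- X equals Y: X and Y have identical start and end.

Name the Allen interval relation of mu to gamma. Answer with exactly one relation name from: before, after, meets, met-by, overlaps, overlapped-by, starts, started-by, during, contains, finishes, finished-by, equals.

after

mu = [84, 94]; gamma = [28, 66].
Compare endpoints: mu.start > gamma.start, mu.start > gamma.end, mu.end > gamma.start, mu.end > gamma.end.
That pattern is 'after'.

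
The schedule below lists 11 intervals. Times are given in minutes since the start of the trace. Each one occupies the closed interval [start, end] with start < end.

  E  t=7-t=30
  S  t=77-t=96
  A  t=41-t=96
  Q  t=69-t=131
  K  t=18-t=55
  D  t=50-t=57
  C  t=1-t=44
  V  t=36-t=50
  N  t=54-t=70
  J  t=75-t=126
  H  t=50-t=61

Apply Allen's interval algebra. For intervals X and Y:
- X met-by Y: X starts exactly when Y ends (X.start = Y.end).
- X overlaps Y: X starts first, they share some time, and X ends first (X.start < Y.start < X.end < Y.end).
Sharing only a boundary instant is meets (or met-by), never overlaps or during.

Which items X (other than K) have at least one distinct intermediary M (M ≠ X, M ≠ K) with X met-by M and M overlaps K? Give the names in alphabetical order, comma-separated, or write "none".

Target K = [t=18, t=55].
Intermediaries M with M overlaps K: C, E.
Via C — items with X met-by C: none.
Via E — items with X met-by E: none.
Union: none.

none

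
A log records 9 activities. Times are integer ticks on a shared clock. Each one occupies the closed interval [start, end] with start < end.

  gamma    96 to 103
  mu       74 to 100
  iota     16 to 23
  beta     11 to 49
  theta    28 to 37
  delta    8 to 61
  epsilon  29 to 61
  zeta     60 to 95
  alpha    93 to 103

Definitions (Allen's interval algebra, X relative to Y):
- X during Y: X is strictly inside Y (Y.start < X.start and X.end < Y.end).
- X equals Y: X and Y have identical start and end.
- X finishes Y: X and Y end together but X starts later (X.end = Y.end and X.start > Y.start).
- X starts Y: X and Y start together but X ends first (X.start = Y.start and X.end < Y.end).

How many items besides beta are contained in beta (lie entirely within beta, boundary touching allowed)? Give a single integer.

Target beta = [11, 49].
alpha [93, 103] → after → no.
delta [8, 61] → contains → no.
epsilon [29, 61] → overlapped-by → no.
gamma [96, 103] → after → no.
iota [16, 23] → during → counts.
mu [74, 100] → after → no.
theta [28, 37] → during → counts.
zeta [60, 95] → after → no.
Total: 2.

2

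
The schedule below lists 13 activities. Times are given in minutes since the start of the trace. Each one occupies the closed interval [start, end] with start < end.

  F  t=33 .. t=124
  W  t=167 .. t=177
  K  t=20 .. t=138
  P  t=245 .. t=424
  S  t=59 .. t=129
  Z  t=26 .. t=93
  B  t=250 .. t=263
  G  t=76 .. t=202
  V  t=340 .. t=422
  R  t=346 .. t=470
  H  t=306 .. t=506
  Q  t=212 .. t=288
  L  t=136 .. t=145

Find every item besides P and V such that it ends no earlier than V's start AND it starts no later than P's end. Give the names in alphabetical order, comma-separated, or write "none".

H, R

Conditions: its end is no earlier than V's start (X.end >= t=340) AND its start is no later than P's end (X.start <= t=424).
B: end t=263 >= t=340? ✗; start t=250 <= t=424? ✓ → no.
F: end t=124 >= t=340? ✗; start t=33 <= t=424? ✓ → no.
G: end t=202 >= t=340? ✗; start t=76 <= t=424? ✓ → no.
H: end t=506 >= t=340? ✓; start t=306 <= t=424? ✓ → yes.
K: end t=138 >= t=340? ✗; start t=20 <= t=424? ✓ → no.
L: end t=145 >= t=340? ✗; start t=136 <= t=424? ✓ → no.
Q: end t=288 >= t=340? ✗; start t=212 <= t=424? ✓ → no.
R: end t=470 >= t=340? ✓; start t=346 <= t=424? ✓ → yes.
S: end t=129 >= t=340? ✗; start t=59 <= t=424? ✓ → no.
W: end t=177 >= t=340? ✗; start t=167 <= t=424? ✓ → no.
Z: end t=93 >= t=340? ✗; start t=26 <= t=424? ✓ → no.
Result: H, R.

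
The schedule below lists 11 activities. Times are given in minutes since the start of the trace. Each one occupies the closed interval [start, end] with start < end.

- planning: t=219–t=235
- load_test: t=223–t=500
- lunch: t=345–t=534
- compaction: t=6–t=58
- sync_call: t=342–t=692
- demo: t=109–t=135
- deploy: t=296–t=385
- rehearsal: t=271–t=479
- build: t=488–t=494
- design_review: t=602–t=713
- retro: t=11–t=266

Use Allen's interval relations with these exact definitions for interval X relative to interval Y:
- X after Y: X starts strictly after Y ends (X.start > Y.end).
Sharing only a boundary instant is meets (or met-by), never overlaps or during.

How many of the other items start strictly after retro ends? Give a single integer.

6

Target retro = [t=11, t=266].
build [t=488, t=494] → after → counts.
compaction [t=6, t=58] → overlaps → no.
demo [t=109, t=135] → during → no.
deploy [t=296, t=385] → after → counts.
design_review [t=602, t=713] → after → counts.
load_test [t=223, t=500] → overlapped-by → no.
lunch [t=345, t=534] → after → counts.
planning [t=219, t=235] → during → no.
rehearsal [t=271, t=479] → after → counts.
sync_call [t=342, t=692] → after → counts.
Total: 6.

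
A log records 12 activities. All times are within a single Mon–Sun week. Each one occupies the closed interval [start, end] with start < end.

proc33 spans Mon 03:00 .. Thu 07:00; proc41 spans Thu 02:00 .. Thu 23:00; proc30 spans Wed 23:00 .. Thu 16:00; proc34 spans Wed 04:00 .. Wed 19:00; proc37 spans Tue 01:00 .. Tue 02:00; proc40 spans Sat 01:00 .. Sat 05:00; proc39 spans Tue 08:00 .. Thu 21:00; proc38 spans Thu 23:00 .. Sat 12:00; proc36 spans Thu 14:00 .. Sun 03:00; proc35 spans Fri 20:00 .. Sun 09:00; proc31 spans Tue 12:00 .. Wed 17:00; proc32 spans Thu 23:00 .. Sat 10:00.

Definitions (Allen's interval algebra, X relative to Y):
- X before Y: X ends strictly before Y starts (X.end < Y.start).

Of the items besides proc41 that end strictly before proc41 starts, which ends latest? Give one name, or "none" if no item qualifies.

Target proc41 = [Thu 02:00, Thu 23:00].
proc30 [Wed 23:00, Thu 16:00] → overlaps → excluded.
proc31 [Tue 12:00, Wed 17:00] → before → candidate.
proc32 [Thu 23:00, Sat 10:00] → met-by → excluded.
proc33 [Mon 03:00, Thu 07:00] → overlaps → excluded.
proc34 [Wed 04:00, Wed 19:00] → before → candidate.
proc35 [Fri 20:00, Sun 09:00] → after → excluded.
proc36 [Thu 14:00, Sun 03:00] → overlapped-by → excluded.
proc37 [Tue 01:00, Tue 02:00] → before → candidate.
proc38 [Thu 23:00, Sat 12:00] → met-by → excluded.
proc39 [Tue 08:00, Thu 21:00] → overlaps → excluded.
proc40 [Sat 01:00, Sat 05:00] → after → excluded.
Among candidates, latest end is Wed 19:00 → proc34.

proc34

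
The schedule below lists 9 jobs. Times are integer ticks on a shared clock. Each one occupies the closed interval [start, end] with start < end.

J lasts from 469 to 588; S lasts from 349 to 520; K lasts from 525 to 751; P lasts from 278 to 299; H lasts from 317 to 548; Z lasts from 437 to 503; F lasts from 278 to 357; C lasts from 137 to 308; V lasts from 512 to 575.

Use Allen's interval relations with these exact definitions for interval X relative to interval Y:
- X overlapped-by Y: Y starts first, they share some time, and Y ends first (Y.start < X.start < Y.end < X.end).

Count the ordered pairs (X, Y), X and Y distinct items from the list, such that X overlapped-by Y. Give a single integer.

11

Checking all 72 ordered pairs for relation 'overlapped-by'; matching pairs in alphabetical order:
(F, C): F overlapped-by C ✓
(H, F): H overlapped-by F ✓
(J, H): J overlapped-by H ✓
(J, S): J overlapped-by S ✓
(J, Z): J overlapped-by Z ✓
(K, H): K overlapped-by H ✓
(K, J): K overlapped-by J ✓
(K, V): K overlapped-by V ✓
(S, F): S overlapped-by F ✓
(V, H): V overlapped-by H ✓
(V, S): V overlapped-by S ✓
Count: 11.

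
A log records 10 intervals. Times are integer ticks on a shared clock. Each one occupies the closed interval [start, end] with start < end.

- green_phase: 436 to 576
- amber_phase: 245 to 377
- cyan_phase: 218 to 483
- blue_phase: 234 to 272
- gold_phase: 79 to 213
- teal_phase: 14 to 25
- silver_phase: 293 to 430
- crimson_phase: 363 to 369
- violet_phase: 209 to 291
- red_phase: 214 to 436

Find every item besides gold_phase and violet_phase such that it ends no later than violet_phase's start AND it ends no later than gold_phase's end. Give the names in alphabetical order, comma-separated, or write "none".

teal_phase

Conditions: its end is no later than violet_phase's start (X.end <= 209) AND its end is no later than gold_phase's end (X.end <= 213).
amber_phase: end 377 <= 209? ✗; end 377 <= 213? ✗ → no.
blue_phase: end 272 <= 209? ✗; end 272 <= 213? ✗ → no.
crimson_phase: end 369 <= 209? ✗; end 369 <= 213? ✗ → no.
cyan_phase: end 483 <= 209? ✗; end 483 <= 213? ✗ → no.
green_phase: end 576 <= 209? ✗; end 576 <= 213? ✗ → no.
red_phase: end 436 <= 209? ✗; end 436 <= 213? ✗ → no.
silver_phase: end 430 <= 209? ✗; end 430 <= 213? ✗ → no.
teal_phase: end 25 <= 209? ✓; end 25 <= 213? ✓ → yes.
Result: teal_phase.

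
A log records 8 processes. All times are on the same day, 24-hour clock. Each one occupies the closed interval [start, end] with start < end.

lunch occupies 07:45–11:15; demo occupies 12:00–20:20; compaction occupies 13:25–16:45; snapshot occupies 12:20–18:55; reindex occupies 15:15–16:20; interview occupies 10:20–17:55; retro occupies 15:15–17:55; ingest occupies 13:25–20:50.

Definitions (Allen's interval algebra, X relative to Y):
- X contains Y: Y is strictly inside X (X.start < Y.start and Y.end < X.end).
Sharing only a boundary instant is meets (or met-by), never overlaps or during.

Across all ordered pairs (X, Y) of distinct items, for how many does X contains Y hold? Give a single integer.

Checking all 56 ordered pairs for relation 'contains'; matching pairs in alphabetical order:
(compaction, reindex): compaction contains reindex ✓
(demo, compaction): demo contains compaction ✓
(demo, reindex): demo contains reindex ✓
(demo, retro): demo contains retro ✓
(demo, snapshot): demo contains snapshot ✓
(ingest, reindex): ingest contains reindex ✓
(ingest, retro): ingest contains retro ✓
(interview, compaction): interview contains compaction ✓
(interview, reindex): interview contains reindex ✓
(snapshot, compaction): snapshot contains compaction ✓
(snapshot, reindex): snapshot contains reindex ✓
(snapshot, retro): snapshot contains retro ✓
Count: 12.

12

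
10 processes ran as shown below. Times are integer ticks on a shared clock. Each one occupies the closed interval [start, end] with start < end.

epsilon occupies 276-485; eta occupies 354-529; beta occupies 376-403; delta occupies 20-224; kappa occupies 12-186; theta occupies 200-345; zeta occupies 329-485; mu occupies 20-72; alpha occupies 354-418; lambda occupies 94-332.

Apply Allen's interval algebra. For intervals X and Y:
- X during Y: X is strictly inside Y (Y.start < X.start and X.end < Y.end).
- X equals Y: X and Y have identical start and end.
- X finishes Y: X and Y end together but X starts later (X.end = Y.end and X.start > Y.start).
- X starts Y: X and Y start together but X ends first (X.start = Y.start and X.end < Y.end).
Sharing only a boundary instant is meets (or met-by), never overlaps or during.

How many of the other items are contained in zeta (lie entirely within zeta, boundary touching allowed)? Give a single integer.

2

Target zeta = [329, 485].
alpha [354, 418] → during → counts.
beta [376, 403] → during → counts.
delta [20, 224] → before → no.
epsilon [276, 485] → finished-by → no.
eta [354, 529] → overlapped-by → no.
kappa [12, 186] → before → no.
lambda [94, 332] → overlaps → no.
mu [20, 72] → before → no.
theta [200, 345] → overlaps → no.
Total: 2.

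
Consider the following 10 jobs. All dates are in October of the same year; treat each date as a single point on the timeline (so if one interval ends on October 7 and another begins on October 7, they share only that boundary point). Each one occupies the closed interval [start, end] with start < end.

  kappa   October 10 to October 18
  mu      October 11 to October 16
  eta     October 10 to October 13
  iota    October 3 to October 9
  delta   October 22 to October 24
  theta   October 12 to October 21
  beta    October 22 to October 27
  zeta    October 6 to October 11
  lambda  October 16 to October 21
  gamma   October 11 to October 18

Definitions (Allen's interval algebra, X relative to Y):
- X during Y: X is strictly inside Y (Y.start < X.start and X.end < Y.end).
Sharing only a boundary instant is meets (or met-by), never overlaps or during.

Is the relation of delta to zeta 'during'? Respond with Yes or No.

No

delta = [October 22, October 24], zeta = [October 6, October 11].
Actual relation of delta to zeta: after.
Asked whether 'during' holds → No.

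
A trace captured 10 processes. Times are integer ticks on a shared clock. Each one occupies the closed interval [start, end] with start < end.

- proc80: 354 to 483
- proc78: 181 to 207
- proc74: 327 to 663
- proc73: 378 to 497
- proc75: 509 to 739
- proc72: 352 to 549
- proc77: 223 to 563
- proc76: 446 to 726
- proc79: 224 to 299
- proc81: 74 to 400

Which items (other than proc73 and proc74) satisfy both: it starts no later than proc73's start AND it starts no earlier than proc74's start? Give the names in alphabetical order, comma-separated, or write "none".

proc72, proc80

Conditions: its start is no later than proc73's start (X.start <= 378) AND its start is no earlier than proc74's start (X.start >= 327).
proc72: start 352 <= 378? ✓; start 352 >= 327? ✓ → yes.
proc75: start 509 <= 378? ✗; start 509 >= 327? ✓ → no.
proc76: start 446 <= 378? ✗; start 446 >= 327? ✓ → no.
proc77: start 223 <= 378? ✓; start 223 >= 327? ✗ → no.
proc78: start 181 <= 378? ✓; start 181 >= 327? ✗ → no.
proc79: start 224 <= 378? ✓; start 224 >= 327? ✗ → no.
proc80: start 354 <= 378? ✓; start 354 >= 327? ✓ → yes.
proc81: start 74 <= 378? ✓; start 74 >= 327? ✗ → no.
Result: proc72, proc80.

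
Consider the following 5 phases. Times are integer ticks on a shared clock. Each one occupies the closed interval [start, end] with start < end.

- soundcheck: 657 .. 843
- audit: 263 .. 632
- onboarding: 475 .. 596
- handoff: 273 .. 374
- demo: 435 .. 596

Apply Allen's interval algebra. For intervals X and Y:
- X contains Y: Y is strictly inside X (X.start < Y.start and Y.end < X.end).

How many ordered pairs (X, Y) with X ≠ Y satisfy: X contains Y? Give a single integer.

Checking all 20 ordered pairs for relation 'contains'; matching pairs in alphabetical order:
(audit, demo): audit contains demo ✓
(audit, handoff): audit contains handoff ✓
(audit, onboarding): audit contains onboarding ✓
Count: 3.

3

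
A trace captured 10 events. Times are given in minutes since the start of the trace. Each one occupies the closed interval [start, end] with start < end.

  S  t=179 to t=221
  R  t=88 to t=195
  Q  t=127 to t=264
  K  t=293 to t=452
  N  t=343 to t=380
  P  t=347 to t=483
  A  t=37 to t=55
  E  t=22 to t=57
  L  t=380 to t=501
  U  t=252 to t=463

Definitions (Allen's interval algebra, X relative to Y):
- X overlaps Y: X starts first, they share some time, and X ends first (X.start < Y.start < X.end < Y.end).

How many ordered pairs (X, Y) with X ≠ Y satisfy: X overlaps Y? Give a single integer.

Checking all 90 ordered pairs for relation 'overlaps'; matching pairs in alphabetical order:
(K, L): K overlaps L ✓
(K, P): K overlaps P ✓
(N, P): N overlaps P ✓
(P, L): P overlaps L ✓
(Q, U): Q overlaps U ✓
(R, Q): R overlaps Q ✓
(R, S): R overlaps S ✓
(U, L): U overlaps L ✓
(U, P): U overlaps P ✓
Count: 9.

9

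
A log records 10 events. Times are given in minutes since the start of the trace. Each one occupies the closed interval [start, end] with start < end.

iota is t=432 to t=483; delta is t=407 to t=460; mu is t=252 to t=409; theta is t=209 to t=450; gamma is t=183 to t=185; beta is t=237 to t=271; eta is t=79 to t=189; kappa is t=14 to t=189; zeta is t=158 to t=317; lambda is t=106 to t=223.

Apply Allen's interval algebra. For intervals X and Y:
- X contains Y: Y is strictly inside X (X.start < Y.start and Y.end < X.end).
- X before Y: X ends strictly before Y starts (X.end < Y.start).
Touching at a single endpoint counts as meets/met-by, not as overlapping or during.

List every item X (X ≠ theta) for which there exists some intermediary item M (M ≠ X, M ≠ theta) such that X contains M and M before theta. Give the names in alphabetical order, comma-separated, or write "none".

eta, kappa, lambda, zeta

Target theta = [t=209, t=450].
Intermediaries M with M before theta: eta, gamma, kappa.
Via eta — items with X contains eta: none.
Via gamma — items with X contains gamma: eta, kappa, lambda, zeta.
Via kappa — items with X contains kappa: none.
Union: eta, kappa, lambda, zeta.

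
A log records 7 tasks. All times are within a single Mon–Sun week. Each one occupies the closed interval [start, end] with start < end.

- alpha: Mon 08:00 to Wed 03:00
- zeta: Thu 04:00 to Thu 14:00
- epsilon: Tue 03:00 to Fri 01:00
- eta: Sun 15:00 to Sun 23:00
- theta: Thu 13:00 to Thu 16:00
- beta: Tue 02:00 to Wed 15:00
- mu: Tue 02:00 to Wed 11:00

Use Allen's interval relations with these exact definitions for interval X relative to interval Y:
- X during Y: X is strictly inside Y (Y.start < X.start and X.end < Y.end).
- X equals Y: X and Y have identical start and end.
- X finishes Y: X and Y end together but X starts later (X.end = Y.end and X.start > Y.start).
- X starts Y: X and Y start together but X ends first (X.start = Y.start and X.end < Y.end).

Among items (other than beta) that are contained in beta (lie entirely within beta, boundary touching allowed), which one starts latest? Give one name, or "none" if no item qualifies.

mu

Target beta = [Tue 02:00, Wed 15:00].
alpha [Mon 08:00, Wed 03:00] → overlaps → excluded.
epsilon [Tue 03:00, Fri 01:00] → overlapped-by → excluded.
eta [Sun 15:00, Sun 23:00] → after → excluded.
mu [Tue 02:00, Wed 11:00] → starts → candidate.
theta [Thu 13:00, Thu 16:00] → after → excluded.
zeta [Thu 04:00, Thu 14:00] → after → excluded.
Among candidates, latest start is Tue 02:00 → mu.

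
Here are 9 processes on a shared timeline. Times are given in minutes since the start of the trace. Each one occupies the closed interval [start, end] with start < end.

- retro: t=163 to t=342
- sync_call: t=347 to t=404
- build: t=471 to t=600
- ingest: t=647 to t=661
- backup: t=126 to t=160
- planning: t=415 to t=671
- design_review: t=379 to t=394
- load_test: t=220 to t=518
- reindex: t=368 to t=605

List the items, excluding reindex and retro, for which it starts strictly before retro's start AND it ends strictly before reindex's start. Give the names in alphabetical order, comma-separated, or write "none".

backup

Conditions: its start is strictly before retro's start (X.start < t=163) AND its end is strictly before reindex's start (X.end < t=368).
backup: start t=126 < t=163? ✓; end t=160 < t=368? ✓ → yes.
build: start t=471 < t=163? ✗; end t=600 < t=368? ✗ → no.
design_review: start t=379 < t=163? ✗; end t=394 < t=368? ✗ → no.
ingest: start t=647 < t=163? ✗; end t=661 < t=368? ✗ → no.
load_test: start t=220 < t=163? ✗; end t=518 < t=368? ✗ → no.
planning: start t=415 < t=163? ✗; end t=671 < t=368? ✗ → no.
sync_call: start t=347 < t=163? ✗; end t=404 < t=368? ✗ → no.
Result: backup.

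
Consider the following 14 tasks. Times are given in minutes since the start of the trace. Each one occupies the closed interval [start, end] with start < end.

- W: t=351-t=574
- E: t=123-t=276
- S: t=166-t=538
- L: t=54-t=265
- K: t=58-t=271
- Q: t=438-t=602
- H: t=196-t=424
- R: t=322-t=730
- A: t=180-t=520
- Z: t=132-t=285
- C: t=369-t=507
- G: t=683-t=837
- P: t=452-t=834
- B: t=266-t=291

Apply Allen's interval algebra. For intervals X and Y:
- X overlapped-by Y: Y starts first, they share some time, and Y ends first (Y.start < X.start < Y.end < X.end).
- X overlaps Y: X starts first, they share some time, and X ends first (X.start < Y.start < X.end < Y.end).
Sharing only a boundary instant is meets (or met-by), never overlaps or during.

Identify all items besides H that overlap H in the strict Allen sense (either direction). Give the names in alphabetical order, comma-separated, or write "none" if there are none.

C, E, K, L, R, W, Z

Target H = [t=196, t=424].
A [t=180, t=520] → contains → no.
B [t=266, t=291] → during → no.
C [t=369, t=507] → overlapped-by → yes.
E [t=123, t=276] → overlaps → yes.
G [t=683, t=837] → after → no.
K [t=58, t=271] → overlaps → yes.
L [t=54, t=265] → overlaps → yes.
P [t=452, t=834] → after → no.
Q [t=438, t=602] → after → no.
R [t=322, t=730] → overlapped-by → yes.
S [t=166, t=538] → contains → no.
W [t=351, t=574] → overlapped-by → yes.
Z [t=132, t=285] → overlaps → yes.
Result: C, E, K, L, R, W, Z.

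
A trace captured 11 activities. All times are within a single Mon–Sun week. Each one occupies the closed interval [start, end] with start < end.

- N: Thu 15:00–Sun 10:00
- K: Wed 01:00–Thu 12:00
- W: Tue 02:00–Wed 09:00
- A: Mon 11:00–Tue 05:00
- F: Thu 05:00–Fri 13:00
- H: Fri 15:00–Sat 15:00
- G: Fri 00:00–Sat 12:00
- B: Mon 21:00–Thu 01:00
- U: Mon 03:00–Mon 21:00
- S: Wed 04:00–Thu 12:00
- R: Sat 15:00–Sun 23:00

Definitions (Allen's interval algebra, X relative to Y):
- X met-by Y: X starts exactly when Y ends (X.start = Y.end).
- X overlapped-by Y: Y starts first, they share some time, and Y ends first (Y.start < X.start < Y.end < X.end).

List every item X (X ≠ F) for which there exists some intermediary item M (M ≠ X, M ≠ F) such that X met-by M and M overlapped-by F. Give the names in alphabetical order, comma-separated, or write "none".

Target F = [Thu 05:00, Fri 13:00].
Intermediaries M with M overlapped-by F: G, N.
Via G — items with X met-by G: none.
Via N — items with X met-by N: none.
Union: none.

none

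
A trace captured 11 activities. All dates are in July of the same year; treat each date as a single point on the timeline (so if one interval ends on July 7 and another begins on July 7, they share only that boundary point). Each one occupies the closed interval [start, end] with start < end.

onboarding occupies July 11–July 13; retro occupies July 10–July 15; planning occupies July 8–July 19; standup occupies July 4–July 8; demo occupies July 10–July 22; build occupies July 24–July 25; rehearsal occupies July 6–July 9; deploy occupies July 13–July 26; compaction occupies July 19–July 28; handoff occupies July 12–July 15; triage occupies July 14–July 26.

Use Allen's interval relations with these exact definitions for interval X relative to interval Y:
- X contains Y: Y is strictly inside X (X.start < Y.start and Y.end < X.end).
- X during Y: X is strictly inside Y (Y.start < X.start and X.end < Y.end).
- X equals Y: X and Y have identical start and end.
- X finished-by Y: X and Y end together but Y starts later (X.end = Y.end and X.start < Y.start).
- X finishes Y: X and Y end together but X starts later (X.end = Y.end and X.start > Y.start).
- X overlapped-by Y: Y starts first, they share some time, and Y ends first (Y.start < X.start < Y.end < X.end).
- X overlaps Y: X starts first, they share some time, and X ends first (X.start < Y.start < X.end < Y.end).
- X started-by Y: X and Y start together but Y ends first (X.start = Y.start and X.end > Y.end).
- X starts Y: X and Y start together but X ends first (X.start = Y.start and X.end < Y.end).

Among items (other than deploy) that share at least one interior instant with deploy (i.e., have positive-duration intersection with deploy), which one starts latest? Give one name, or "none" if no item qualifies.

build

Target deploy = [July 13, July 26].
build [July 24, July 25] → during → candidate.
compaction [July 19, July 28] → overlapped-by → candidate.
demo [July 10, July 22] → overlaps → candidate.
handoff [July 12, July 15] → overlaps → candidate.
onboarding [July 11, July 13] → meets → excluded.
planning [July 8, July 19] → overlaps → candidate.
rehearsal [July 6, July 9] → before → excluded.
retro [July 10, July 15] → overlaps → candidate.
standup [July 4, July 8] → before → excluded.
triage [July 14, July 26] → finishes → candidate.
Among candidates, latest start is July 24 → build.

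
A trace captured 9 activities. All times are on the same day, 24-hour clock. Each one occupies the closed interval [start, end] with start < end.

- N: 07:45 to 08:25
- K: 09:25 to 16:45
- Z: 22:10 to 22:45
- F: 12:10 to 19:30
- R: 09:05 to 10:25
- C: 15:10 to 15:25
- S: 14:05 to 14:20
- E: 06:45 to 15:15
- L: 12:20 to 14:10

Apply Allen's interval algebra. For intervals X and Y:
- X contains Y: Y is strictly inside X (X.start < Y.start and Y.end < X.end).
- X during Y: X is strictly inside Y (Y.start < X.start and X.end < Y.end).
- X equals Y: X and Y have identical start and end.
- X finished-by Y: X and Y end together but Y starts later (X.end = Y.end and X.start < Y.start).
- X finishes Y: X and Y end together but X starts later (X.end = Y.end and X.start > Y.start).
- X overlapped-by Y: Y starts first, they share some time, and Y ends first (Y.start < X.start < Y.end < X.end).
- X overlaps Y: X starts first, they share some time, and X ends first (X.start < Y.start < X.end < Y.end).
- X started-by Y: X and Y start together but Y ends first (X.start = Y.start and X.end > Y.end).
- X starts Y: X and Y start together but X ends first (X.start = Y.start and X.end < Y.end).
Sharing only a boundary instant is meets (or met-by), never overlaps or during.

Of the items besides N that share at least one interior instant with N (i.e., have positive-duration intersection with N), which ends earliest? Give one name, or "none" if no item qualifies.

Target N = [07:45, 08:25].
C [15:10, 15:25] → after → excluded.
E [06:45, 15:15] → contains → candidate.
F [12:10, 19:30] → after → excluded.
K [09:25, 16:45] → after → excluded.
L [12:20, 14:10] → after → excluded.
R [09:05, 10:25] → after → excluded.
S [14:05, 14:20] → after → excluded.
Z [22:10, 22:45] → after → excluded.
Among candidates, earliest end is 15:15 → E.

E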